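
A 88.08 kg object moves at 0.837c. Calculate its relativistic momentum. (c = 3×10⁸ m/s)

γ = 1/√(1 - 0.837²) = 1.8275
v = 0.837 × 3×10⁸ = 2.511×10⁸ m/s
p = γmv = 1.8275 × 88.08 × 2.511×10⁸ = 4.042×10¹⁰ kg·m/s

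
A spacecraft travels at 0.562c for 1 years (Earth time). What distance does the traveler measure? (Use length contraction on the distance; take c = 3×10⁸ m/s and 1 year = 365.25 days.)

Earth distance: d = v × t = 0.562c × 1 yr = 5.321×10¹⁵ m
γ = 1.209
d' = d/γ = 5.321×10¹⁵/1.209 = 4.401×10¹⁵ m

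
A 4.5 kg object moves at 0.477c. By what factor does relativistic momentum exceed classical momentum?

p_rel = γmv, p_class = mv
Ratio = γ = 1/√(1 - 0.477²) = 1.138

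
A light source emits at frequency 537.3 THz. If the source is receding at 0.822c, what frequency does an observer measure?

β = v/c = 0.822
(1-β)/(1+β) = 0.178/1.822 = 0.097695
Doppler factor = √(0.097695) = 0.31256
f_obs = 537.3 × 0.31256 = 167.9 THz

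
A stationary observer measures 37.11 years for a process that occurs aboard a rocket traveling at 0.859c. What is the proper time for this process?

Dilated time Δt = 37.11 years
γ = 1/√(1 - 0.859²) = 1.953
Δt₀ = Δt/γ = 37.11/1.953 = 19.00 years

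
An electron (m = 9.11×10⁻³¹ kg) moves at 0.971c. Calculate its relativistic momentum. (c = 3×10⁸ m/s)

γ = 1/√(1 - 0.971²) = 4.183
v = 0.971 × 3×10⁸ = 2.913×10⁸ m/s
p = γmv = 4.183 × 9.11×10⁻³¹ × 2.913×10⁸ = 1.110×10⁻²¹ kg·m/s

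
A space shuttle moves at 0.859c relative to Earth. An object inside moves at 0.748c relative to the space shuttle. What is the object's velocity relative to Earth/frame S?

u = (u' + v)/(1 + u'v/c²)
Numerator: 0.748 + 0.859 = 1.607
Denominator: 1 + 0.642532 = 1.642532
u = 1.607/1.642532 = 0.9784c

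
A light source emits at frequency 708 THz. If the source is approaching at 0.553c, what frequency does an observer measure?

β = v/c = 0.553
(1+β)/(1-β) = 1.553/0.447 = 3.474
Doppler factor = √(3.474) = 1.864
f_obs = 708 × 1.864 = 1320 THz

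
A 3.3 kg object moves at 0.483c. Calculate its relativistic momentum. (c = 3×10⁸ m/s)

γ = 1/√(1 - 0.483²) = 1.142
v = 0.483 × 3×10⁸ = 1.449×10⁸ m/s
p = γmv = 1.142 × 3.3 × 1.449×10⁸ = 5.461×10⁸ kg·m/s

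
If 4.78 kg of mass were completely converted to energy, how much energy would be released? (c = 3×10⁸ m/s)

Using E = mc²:
c² = (3×10⁸)² = 9×10¹⁶ m²/s²
E = 4.78 × 9×10¹⁶ = 4.302×10¹⁷ J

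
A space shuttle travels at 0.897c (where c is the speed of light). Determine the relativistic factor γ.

v/c = 0.897, so (v/c)² = 0.804609
1 - (v/c)² = 0.195391
γ = 1/√(0.195391) = 2.262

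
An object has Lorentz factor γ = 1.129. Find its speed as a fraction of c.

From γ = 1/√(1 - v²/c²):
1/γ² = 1/1.129² = 0.7845
v²/c² = 1 - 0.7845 = 0.2155
v/c = √(0.2155) = 0.4642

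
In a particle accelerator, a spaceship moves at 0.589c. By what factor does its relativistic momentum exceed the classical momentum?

p_rel = γmv, p_class = mv
Ratio = γ = 1/√(1 - 0.589²)
= 1/√(0.653079) = 1.237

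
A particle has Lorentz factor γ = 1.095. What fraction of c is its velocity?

From γ = 1/√(1 - v²/c²):
1/γ² = 1/1.095² = 0.8340
v²/c² = 1 - 0.8340 = 0.1660
v/c = √(0.1660) = 0.4074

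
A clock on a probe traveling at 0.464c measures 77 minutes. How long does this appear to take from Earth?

Proper time Δt₀ = 77 minutes
γ = 1/√(1 - 0.464²) = 1.12888
Δt = γΔt₀ = 1.12888 × 77 = 86.92 minutes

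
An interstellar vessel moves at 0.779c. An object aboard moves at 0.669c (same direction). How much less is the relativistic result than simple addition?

Classical: u' + v = 0.669 + 0.779 = 1.448c
Relativistic: u = (0.669 + 0.779)/(1 + 0.521151) = 1.448/1.521151 = 0.9519c
Difference: 1.448 - 0.9519 = 0.4961c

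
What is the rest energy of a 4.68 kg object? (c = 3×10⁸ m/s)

c² = (3×10⁸)² = 9.000×10¹⁶ m²/s²
E₀ = mc² = 4.68 × 9.000×10¹⁶ = 4.212×10¹⁷ J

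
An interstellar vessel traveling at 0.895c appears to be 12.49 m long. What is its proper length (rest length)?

Contracted length L = 12.49 m
γ = 1/√(1 - 0.895²) = 2.242
L₀ = γL = 2.242 × 12.49 = 28.00 m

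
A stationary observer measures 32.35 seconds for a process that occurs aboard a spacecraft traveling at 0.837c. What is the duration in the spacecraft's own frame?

Dilated time Δt = 32.35 seconds
γ = 1/√(1 - 0.837²) = 1.8275
Δt₀ = Δt/γ = 32.35/1.8275 = 17.70 seconds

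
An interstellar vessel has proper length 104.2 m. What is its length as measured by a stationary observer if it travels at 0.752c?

Proper length L₀ = 104.2 m
γ = 1/√(1 - 0.752²) = 1.5171
L = L₀/γ = 104.2/1.5171 = 68.68 m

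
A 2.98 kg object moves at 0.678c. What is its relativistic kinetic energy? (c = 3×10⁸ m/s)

γ = 1/√(1 - 0.678²) = 1.36043
γ - 1 = 0.36043
KE = (γ-1)mc² = 0.36043 × 2.98 × (3×10⁸)² = 9.667×10¹⁶ J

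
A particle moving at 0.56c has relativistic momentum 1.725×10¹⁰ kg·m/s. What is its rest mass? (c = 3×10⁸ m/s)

γ = 1/√(1 - 0.56²) = 1.207
v = 0.56 × 3×10⁸ = 1.680×10⁸ m/s
m = p/(γv) = 1.725×10¹⁰/(1.207 × 1.680×10⁸) = 85.07 kg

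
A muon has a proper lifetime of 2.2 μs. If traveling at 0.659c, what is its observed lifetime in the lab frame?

Proper lifetime τ₀ = 2.2 μs
γ = 1/√(1 - 0.659²) = 1.3295
τ = γτ₀ = 1.3295 × 2.2 μs = 2.925 μs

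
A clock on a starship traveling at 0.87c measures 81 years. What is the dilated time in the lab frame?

Proper time Δt₀ = 81 years
γ = 1/√(1 - 0.87²) = 2.028
Δt = γΔt₀ = 2.028 × 81 = 164.3 years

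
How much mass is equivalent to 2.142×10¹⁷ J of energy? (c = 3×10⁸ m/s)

From E = mc², we get m = E/c²
c² = (3×10⁸)² = 9×10¹⁶ m²/s²
m = 2.142×10¹⁷ / 9×10¹⁶ = 2.380 kg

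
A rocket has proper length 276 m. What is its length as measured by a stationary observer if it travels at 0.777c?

Proper length L₀ = 276 m
γ = 1/√(1 - 0.777²) = 1.589
L = L₀/γ = 276/1.589 = 173.7 m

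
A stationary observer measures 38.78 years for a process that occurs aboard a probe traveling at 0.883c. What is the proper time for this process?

Dilated time Δt = 38.78 years
γ = 1/√(1 - 0.883²) = 2.131
Δt₀ = Δt/γ = 38.78/2.131 = 18.20 years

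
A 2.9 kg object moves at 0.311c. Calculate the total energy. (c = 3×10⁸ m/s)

γ = 1/√(1 - 0.311²) = 1.052
mc² = 2.9 × (3×10⁸)² = 2.610×10¹⁷ J
E = γmc² = 1.052 × 2.610×10¹⁷ = 2.746×10¹⁷ J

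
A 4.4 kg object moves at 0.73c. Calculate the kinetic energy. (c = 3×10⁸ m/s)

γ = 1/√(1 - 0.73²) = 1.4632
γ - 1 = 0.4632
KE = (γ-1)mc² = 0.4632 × 4.4 × (3×10⁸)² = 1.834×10¹⁷ J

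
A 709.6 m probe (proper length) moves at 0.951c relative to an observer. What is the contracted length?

Proper length L₀ = 709.6 m
γ = 1/√(1 - 0.951²) = 3.234
L = L₀/γ = 709.6/3.234 = 219.4 m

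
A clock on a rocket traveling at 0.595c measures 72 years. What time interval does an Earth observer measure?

Proper time Δt₀ = 72 years
γ = 1/√(1 - 0.595²) = 1.2442
Δt = γΔt₀ = 1.2442 × 72 = 89.58 years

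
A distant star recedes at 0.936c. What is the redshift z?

β = 0.936
(1+β)/(1-β) = 1.936/0.064 = 30.25
√(30.25) = 5.500
z = 5.500 - 1 = 4.500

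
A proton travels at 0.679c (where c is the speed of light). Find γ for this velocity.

v/c = 0.679, so (v/c)² = 0.461041
1 - (v/c)² = 0.538959
γ = 1/√(0.538959) = 1.362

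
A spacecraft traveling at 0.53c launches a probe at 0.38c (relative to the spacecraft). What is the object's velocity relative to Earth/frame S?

u = (u' + v)/(1 + u'v/c²)
Numerator: 0.38 + 0.53 = 0.91
Denominator: 1 + 0.2014 = 1.2014
u = 0.91/1.2014 = 0.7574c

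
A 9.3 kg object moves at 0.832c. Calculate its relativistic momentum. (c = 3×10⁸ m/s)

γ = 1/√(1 - 0.832²) = 1.8025
v = 0.832 × 3×10⁸ = 2.496×10⁸ m/s
p = γmv = 1.8025 × 9.3 × 2.496×10⁸ = 4.184×10⁹ kg·m/s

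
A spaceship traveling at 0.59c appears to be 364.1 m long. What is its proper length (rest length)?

Contracted length L = 364.1 m
γ = 1/√(1 - 0.59²) = 1.23854
L₀ = γL = 1.23854 × 364.1 = 451.0 m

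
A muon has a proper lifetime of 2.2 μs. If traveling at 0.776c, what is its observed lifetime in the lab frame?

Proper lifetime τ₀ = 2.2 μs
γ = 1/√(1 - 0.776²) = 1.5855
τ = γτ₀ = 1.5855 × 2.2 μs = 3.488 μs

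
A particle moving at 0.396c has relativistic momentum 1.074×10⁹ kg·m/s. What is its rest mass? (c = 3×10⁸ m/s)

γ = 1/√(1 - 0.396²) = 1.08903
v = 0.396 × 3×10⁸ = 1.188×10⁸ m/s
m = p/(γv) = 1.074×10⁹/(1.08903 × 1.188×10⁸) = 8.301 kg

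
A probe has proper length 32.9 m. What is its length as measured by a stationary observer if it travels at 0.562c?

Proper length L₀ = 32.9 m
γ = 1/√(1 - 0.562²) = 1.209
L = L₀/γ = 32.9/1.209 = 27.21 m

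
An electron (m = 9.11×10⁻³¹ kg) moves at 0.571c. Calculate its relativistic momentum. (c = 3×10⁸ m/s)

γ = 1/√(1 - 0.571²) = 1.218
v = 0.571 × 3×10⁸ = 1.713×10⁸ m/s
p = γmv = 1.218 × 9.11×10⁻³¹ × 1.713×10⁸ = 1.901×10⁻²² kg·m/s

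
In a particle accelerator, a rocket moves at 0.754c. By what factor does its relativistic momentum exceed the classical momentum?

p_rel = γmv, p_class = mv
Ratio = γ = 1/√(1 - 0.754²)
= 1/√(0.431484) = 1.522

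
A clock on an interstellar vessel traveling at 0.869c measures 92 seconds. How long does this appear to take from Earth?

Proper time Δt₀ = 92 seconds
γ = 1/√(1 - 0.869²) = 2.021
Δt = γΔt₀ = 2.021 × 92 = 185.9 seconds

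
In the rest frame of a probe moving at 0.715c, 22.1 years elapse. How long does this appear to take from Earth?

Proper time Δt₀ = 22.1 years
γ = 1/√(1 - 0.715²) = 1.4304
Δt = γΔt₀ = 1.4304 × 22.1 = 31.61 years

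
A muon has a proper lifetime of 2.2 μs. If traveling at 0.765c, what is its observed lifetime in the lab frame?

Proper lifetime τ₀ = 2.2 μs
γ = 1/√(1 - 0.765²) = 1.5527
τ = γτ₀ = 1.5527 × 2.2 μs = 3.416 μs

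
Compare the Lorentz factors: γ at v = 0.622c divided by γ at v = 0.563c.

γ₁ = 1/√(1 - 0.622²) = 1.277
γ₂ = 1/√(1 - 0.563²) = 1.210
γ₁/γ₂ = 1.277/1.210 = 1.055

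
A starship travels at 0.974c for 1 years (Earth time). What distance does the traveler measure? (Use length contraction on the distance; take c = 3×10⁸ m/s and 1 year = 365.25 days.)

Earth distance: d = v × t = 0.974c × 1 yr = 9.221×10¹⁵ m
γ = 4.414
d' = d/γ = 9.221×10¹⁵/4.414 = 2.089×10¹⁵ m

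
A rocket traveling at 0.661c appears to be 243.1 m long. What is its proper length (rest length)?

Contracted length L = 243.1 m
γ = 1/√(1 - 0.661²) = 1.3326
L₀ = γL = 1.3326 × 243.1 = 324.0 m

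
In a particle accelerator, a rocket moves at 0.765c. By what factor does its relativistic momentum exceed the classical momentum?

p_rel = γmv, p_class = mv
Ratio = γ = 1/√(1 - 0.765²)
= 1/√(0.414775) = 1.553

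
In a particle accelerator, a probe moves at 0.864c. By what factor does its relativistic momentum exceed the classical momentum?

p_rel = γmv, p_class = mv
Ratio = γ = 1/√(1 - 0.864²)
= 1/√(0.253504) = 1.986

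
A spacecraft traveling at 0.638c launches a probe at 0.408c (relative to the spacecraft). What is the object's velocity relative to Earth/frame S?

u = (u' + v)/(1 + u'v/c²)
Numerator: 0.408 + 0.638 = 1.046
Denominator: 1 + 0.260304 = 1.260304
u = 1.046/1.260304 = 0.8300c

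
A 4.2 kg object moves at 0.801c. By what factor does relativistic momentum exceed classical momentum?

p_rel = γmv, p_class = mv
Ratio = γ = 1/√(1 - 0.801²) = 1.670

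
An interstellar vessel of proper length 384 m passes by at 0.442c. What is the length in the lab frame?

Proper length L₀ = 384 m
γ = 1/√(1 - 0.442²) = 1.1148
L = L₀/γ = 384/1.1148 = 344.5 m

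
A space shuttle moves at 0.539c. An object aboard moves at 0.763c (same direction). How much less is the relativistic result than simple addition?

Classical: u' + v = 0.763 + 0.539 = 1.302c
Relativistic: u = (0.763 + 0.539)/(1 + 0.411257) = 1.302/1.411257 = 0.9226c
Difference: 1.302 - 0.9226 = 0.3794c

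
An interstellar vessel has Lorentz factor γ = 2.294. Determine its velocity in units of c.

From γ = 1/√(1 - v²/c²):
1/γ² = 1/2.294² = 0.1900
v²/c² = 1 - 0.1900 = 0.8100
v/c = √(0.8100) = 0.9000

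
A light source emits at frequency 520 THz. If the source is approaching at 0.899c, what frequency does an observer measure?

β = v/c = 0.899
(1+β)/(1-β) = 1.899/0.101 = 18.80
Doppler factor = √(18.80) = 4.336
f_obs = 520 × 4.336 = 2255 THz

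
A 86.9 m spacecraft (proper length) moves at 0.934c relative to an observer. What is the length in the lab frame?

Proper length L₀ = 86.9 m
γ = 1/√(1 - 0.934²) = 2.799
L = L₀/γ = 86.9/2.799 = 31.05 m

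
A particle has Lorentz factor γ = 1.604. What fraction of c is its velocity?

From γ = 1/√(1 - v²/c²):
1/γ² = 1/1.604² = 0.3887
v²/c² = 1 - 0.3887 = 0.6113
v/c = √(0.6113) = 0.7819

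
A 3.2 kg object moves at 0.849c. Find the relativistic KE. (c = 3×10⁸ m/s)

γ = 1/√(1 - 0.849²) = 1.8925
γ - 1 = 0.8925
KE = (γ-1)mc² = 0.8925 × 3.2 × (3×10⁸)² = 2.570×10¹⁷ J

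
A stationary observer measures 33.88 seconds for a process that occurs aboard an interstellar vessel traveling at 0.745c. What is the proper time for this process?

Dilated time Δt = 33.88 seconds
γ = 1/√(1 - 0.745²) = 1.499
Δt₀ = Δt/γ = 33.88/1.499 = 22.60 seconds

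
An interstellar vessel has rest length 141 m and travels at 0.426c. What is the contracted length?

Proper length L₀ = 141 m
γ = 1/√(1 - 0.426²) = 1.105
L = L₀/γ = 141/1.105 = 127.6 m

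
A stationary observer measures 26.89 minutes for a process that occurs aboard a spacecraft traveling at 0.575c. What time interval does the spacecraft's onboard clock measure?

Dilated time Δt = 26.89 minutes
γ = 1/√(1 - 0.575²) = 1.222
Δt₀ = Δt/γ = 26.89/1.222 = 22.00 minutes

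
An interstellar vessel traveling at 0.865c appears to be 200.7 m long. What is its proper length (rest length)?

Contracted length L = 200.7 m
γ = 1/√(1 - 0.865²) = 1.993
L₀ = γL = 1.993 × 200.7 = 400.0 m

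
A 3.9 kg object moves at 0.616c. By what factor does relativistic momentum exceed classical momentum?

p_rel = γmv, p_class = mv
Ratio = γ = 1/√(1 - 0.616²) = 1.269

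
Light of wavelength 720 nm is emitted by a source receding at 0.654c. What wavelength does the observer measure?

β = 0.654
Wavelength Doppler factor = √(1.654/0.346) = √(4.780) = 2.186
λ_obs = 720 × 2.186 = 1574 nm (redshift)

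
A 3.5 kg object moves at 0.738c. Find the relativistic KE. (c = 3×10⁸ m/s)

γ = 1/√(1 - 0.738²) = 1.4819
γ - 1 = 0.4819
KE = (γ-1)mc² = 0.4819 × 3.5 × (3×10⁸)² = 1.518×10¹⁷ J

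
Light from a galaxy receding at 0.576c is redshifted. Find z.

β = 0.576
(1+β)/(1-β) = 1.576/0.424 = 3.71698
√(3.71698) = 1.9279
z = 1.9279 - 1 = 0.9279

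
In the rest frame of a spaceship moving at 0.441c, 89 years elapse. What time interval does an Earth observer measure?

Proper time Δt₀ = 89 years
γ = 1/√(1 - 0.441²) = 1.1142
Δt = γΔt₀ = 1.1142 × 89 = 99.16 years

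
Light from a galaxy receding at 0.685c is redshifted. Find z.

β = 0.685
(1+β)/(1-β) = 1.685/0.315 = 5.349
√(5.349) = 2.313
z = 2.313 - 1 = 1.313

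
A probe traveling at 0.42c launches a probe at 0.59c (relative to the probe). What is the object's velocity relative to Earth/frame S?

u = (u' + v)/(1 + u'v/c²)
Numerator: 0.59 + 0.42 = 1.01
Denominator: 1 + 0.2478 = 1.2478
u = 1.01/1.2478 = 0.8094c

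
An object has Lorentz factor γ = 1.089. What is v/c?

From γ = 1/√(1 - v²/c²):
1/γ² = 1/1.089² = 0.84323
v²/c² = 1 - 0.84323 = 0.15677
v/c = √(0.15677) = 0.3959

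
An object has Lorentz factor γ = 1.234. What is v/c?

From γ = 1/√(1 - v²/c²):
1/γ² = 1/1.234² = 0.6567
v²/c² = 1 - 0.6567 = 0.3433
v/c = √(0.3433) = 0.5859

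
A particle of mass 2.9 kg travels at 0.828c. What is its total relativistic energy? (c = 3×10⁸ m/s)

γ = 1/√(1 - 0.828²) = 1.7834
mc² = 2.9 × (3×10⁸)² = 2.610×10¹⁷ J
E = γmc² = 1.7834 × 2.610×10¹⁷ = 4.655×10¹⁷ J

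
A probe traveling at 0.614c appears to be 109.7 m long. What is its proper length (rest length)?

Contracted length L = 109.7 m
γ = 1/√(1 - 0.614²) = 1.267
L₀ = γL = 1.267 × 109.7 = 139.0 m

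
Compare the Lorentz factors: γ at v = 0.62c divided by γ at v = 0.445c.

γ₁ = 1/√(1 - 0.62²) = 1.275
γ₂ = 1/√(1 - 0.445²) = 1.117
γ₁/γ₂ = 1.275/1.117 = 1.141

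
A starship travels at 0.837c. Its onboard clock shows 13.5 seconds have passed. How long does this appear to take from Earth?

Proper time Δt₀ = 13.5 seconds
γ = 1/√(1 - 0.837²) = 1.8275
Δt = γΔt₀ = 1.8275 × 13.5 = 24.67 seconds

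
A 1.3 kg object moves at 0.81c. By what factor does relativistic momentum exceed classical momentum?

p_rel = γmv, p_class = mv
Ratio = γ = 1/√(1 - 0.81²) = 1.705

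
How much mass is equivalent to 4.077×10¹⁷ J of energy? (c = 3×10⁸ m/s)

From E = mc², we get m = E/c²
c² = (3×10⁸)² = 9×10¹⁶ m²/s²
m = 4.077×10¹⁷ / 9×10¹⁶ = 4.530 kg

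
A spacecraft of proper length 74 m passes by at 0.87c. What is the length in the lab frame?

Proper length L₀ = 74 m
γ = 1/√(1 - 0.87²) = 2.028
L = L₀/γ = 74/2.028 = 36.49 m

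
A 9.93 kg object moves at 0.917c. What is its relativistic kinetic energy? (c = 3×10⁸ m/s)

γ = 1/√(1 - 0.917²) = 2.507
γ - 1 = 1.507
KE = (γ-1)mc² = 1.507 × 9.93 × (3×10⁸)² = 1.347×10¹⁸ J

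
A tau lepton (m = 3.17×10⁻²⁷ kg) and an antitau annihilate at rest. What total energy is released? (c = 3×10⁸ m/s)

Both particles have the same rest mass, so total mass = 2m
E = 2m·c² = 2 × 3.17×10⁻²⁷ × (3×10⁸)²
= 2 × 3.17×10⁻²⁷ × 9×10¹⁶
= 5.706×10⁻¹⁰ J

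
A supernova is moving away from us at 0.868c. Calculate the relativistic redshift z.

β = 0.868
(1+β)/(1-β) = 1.868/0.132 = 14.15
√(14.15) = 3.762
z = 3.762 - 1 = 2.762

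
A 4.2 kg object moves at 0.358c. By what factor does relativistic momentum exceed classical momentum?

p_rel = γmv, p_class = mv
Ratio = γ = 1/√(1 - 0.358²) = 1.071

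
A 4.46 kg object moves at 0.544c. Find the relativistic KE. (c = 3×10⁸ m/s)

γ = 1/√(1 - 0.544²) = 1.19177
γ - 1 = 0.19177
KE = (γ-1)mc² = 0.19177 × 4.46 × (3×10⁸)² = 7.698×10¹⁶ J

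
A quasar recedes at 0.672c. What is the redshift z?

β = 0.672
(1+β)/(1-β) = 1.672/0.328 = 5.098
√(5.098) = 2.258
z = 2.258 - 1 = 1.258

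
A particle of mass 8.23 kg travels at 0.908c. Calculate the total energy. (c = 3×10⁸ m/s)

γ = 1/√(1 - 0.908²) = 2.387
mc² = 8.23 × (3×10⁸)² = 7.407×10¹⁷ J
E = γmc² = 2.387 × 7.407×10¹⁷ = 1.768×10¹⁸ J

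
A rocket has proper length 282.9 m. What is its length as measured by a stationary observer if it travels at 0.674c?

Proper length L₀ = 282.9 m
γ = 1/√(1 - 0.674²) = 1.3537
L = L₀/γ = 282.9/1.3537 = 209.0 m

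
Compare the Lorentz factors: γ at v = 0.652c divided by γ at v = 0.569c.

γ₁ = 1/√(1 - 0.652²) = 1.319
γ₂ = 1/√(1 - 0.569²) = 1.216
γ₁/γ₂ = 1.319/1.216 = 1.085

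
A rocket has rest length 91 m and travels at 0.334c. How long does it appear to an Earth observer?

Proper length L₀ = 91 m
γ = 1/√(1 - 0.334²) = 1.061
L = L₀/γ = 91/1.061 = 85.77 m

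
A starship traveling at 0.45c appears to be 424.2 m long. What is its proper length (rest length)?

Contracted length L = 424.2 m
γ = 1/√(1 - 0.45²) = 1.1198
L₀ = γL = 1.1198 × 424.2 = 475.0 m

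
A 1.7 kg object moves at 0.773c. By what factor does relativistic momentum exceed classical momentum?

p_rel = γmv, p_class = mv
Ratio = γ = 1/√(1 - 0.773²) = 1.576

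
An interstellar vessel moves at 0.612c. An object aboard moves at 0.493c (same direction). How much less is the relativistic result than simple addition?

Classical: u' + v = 0.493 + 0.612 = 1.105c
Relativistic: u = (0.493 + 0.612)/(1 + 0.301716) = 1.105/1.301716 = 0.8489c
Difference: 1.105 - 0.8489 = 0.2561c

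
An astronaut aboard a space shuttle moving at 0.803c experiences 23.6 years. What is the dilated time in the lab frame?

Proper time Δt₀ = 23.6 years
γ = 1/√(1 - 0.803²) = 1.678
Δt = γΔt₀ = 1.678 × 23.6 = 39.60 years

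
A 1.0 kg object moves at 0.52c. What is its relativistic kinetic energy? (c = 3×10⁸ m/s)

γ = 1/√(1 - 0.52²) = 1.17073
γ - 1 = 0.17073
KE = (γ-1)mc² = 0.17073 × 1.0 × (3×10⁸)² = 1.537×10¹⁶ J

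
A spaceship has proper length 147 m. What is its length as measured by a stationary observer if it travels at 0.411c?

Proper length L₀ = 147 m
γ = 1/√(1 - 0.411²) = 1.097
L = L₀/γ = 147/1.097 = 134.0 m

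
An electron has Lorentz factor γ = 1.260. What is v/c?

From γ = 1/√(1 - v²/c²):
1/γ² = 1/1.260² = 0.6299
v²/c² = 1 - 0.6299 = 0.3701
v/c = √(0.3701) = 0.6084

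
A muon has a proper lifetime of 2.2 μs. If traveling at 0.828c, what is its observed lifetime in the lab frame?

Proper lifetime τ₀ = 2.2 μs
γ = 1/√(1 - 0.828²) = 1.783
τ = γτ₀ = 1.783 × 2.2 μs = 3.923 μs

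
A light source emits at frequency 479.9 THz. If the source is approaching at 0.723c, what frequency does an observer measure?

β = v/c = 0.723
(1+β)/(1-β) = 1.723/0.277 = 6.220
Doppler factor = √(6.220) = 2.494
f_obs = 479.9 × 2.494 = 1197 THz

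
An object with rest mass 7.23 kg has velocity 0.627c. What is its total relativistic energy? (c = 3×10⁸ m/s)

γ = 1/√(1 - 0.627²) = 1.2837
mc² = 7.23 × (3×10⁸)² = 6.507×10¹⁷ J
E = γmc² = 1.2837 × 6.507×10¹⁷ = 8.353×10¹⁷ J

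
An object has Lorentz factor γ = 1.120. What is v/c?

From γ = 1/√(1 - v²/c²):
1/γ² = 1/1.120² = 0.7972
v²/c² = 1 - 0.7972 = 0.2028
v/c = √(0.2028) = 0.4503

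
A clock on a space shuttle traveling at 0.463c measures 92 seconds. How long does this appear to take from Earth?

Proper time Δt₀ = 92 seconds
γ = 1/√(1 - 0.463²) = 1.128
Δt = γΔt₀ = 1.128 × 92 = 103.8 seconds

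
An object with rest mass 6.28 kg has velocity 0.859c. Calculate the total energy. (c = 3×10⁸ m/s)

γ = 1/√(1 - 0.859²) = 1.953
mc² = 6.28 × (3×10⁸)² = 5.652×10¹⁷ J
E = γmc² = 1.953 × 5.652×10¹⁷ = 1.104×10¹⁸ J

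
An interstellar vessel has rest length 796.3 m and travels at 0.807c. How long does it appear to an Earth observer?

Proper length L₀ = 796.3 m
γ = 1/√(1 - 0.807²) = 1.693
L = L₀/γ = 796.3/1.693 = 470.3 m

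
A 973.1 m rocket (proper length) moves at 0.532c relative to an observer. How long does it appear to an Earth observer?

Proper length L₀ = 973.1 m
γ = 1/√(1 - 0.532²) = 1.181
L = L₀/γ = 973.1/1.181 = 824.0 m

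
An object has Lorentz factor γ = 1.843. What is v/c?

From γ = 1/√(1 - v²/c²):
1/γ² = 1/1.843² = 0.2944
v²/c² = 1 - 0.2944 = 0.7056
v/c = √(0.7056) = 0.8400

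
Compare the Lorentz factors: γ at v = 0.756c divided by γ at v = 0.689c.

γ₁ = 1/√(1 - 0.756²) = 1.528
γ₂ = 1/√(1 - 0.689²) = 1.380
γ₁/γ₂ = 1.528/1.380 = 1.107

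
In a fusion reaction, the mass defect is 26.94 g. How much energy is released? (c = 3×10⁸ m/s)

Convert mass defect: Δm = 26.94 g = 0.02694 kg
E = Δm·c² = 0.02694 × (3×10⁸)²
= 0.02694 × 9×10¹⁶ = 2.425×10¹⁵ J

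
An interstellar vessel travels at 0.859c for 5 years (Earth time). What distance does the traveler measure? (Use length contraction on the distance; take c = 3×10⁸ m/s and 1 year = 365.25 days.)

Earth distance: d = v × t = 0.859c × 5 yr = 4.066×10¹⁶ m
γ = 1.953
d' = d/γ = 4.066×10¹⁶/1.953 = 2.082×10¹⁶ m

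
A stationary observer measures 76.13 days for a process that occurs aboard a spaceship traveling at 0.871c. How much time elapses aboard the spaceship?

Dilated time Δt = 76.13 days
γ = 1/√(1 - 0.871²) = 2.0355
Δt₀ = Δt/γ = 76.13/2.0355 = 37.40 days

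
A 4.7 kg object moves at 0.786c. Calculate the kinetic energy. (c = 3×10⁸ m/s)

γ = 1/√(1 - 0.786²) = 1.6175
γ - 1 = 0.6175
KE = (γ-1)mc² = 0.6175 × 4.7 × (3×10⁸)² = 2.612×10¹⁷ J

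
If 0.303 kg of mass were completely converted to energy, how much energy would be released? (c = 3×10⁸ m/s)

Using E = mc²:
c² = (3×10⁸)² = 9×10¹⁶ m²/s²
E = 0.303 × 9×10¹⁶ = 2.727×10¹⁶ J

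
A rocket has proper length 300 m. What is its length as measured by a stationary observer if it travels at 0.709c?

Proper length L₀ = 300 m
γ = 1/√(1 - 0.709²) = 1.418
L = L₀/γ = 300/1.418 = 211.6 m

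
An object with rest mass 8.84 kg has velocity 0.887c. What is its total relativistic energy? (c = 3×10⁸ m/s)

γ = 1/√(1 - 0.887²) = 2.166
mc² = 8.84 × (3×10⁸)² = 7.956×10¹⁷ J
E = γmc² = 2.166 × 7.956×10¹⁷ = 1.723×10¹⁸ J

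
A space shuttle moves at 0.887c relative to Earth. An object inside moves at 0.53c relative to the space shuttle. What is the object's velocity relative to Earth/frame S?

u = (u' + v)/(1 + u'v/c²)
Numerator: 0.53 + 0.887 = 1.417
Denominator: 1 + 0.47011 = 1.47011
u = 1.417/1.47011 = 0.9639c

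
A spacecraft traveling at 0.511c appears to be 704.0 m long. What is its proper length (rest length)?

Contracted length L = 704.0 m
γ = 1/√(1 - 0.511²) = 1.1634
L₀ = γL = 1.1634 × 704.0 = 819.0 m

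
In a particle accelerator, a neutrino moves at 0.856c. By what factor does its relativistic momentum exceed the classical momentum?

p_rel = γmv, p_class = mv
Ratio = γ = 1/√(1 - 0.856²)
= 1/√(0.267264) = 1.934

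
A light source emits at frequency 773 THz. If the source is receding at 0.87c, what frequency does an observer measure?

β = v/c = 0.87
(1-β)/(1+β) = 0.13/1.87 = 0.06952
Doppler factor = √(0.06952) = 0.2637
f_obs = 773 × 0.2637 = 203.8 THz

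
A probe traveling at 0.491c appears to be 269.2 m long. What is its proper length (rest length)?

Contracted length L = 269.2 m
γ = 1/√(1 - 0.491²) = 1.148
L₀ = γL = 1.148 × 269.2 = 309.0 m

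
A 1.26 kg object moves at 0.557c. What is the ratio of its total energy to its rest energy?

E = γmc², E₀ = mc²
E/E₀ = γ = 1/√(1 - 0.557²) = 1.204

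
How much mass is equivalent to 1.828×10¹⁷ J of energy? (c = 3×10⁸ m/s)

From E = mc², we get m = E/c²
c² = (3×10⁸)² = 9×10¹⁶ m²/s²
m = 1.828×10¹⁷ / 9×10¹⁶ = 2.031 kg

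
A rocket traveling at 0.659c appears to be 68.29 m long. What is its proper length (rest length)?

Contracted length L = 68.29 m
γ = 1/√(1 - 0.659²) = 1.3295
L₀ = γL = 1.3295 × 68.29 = 90.79 m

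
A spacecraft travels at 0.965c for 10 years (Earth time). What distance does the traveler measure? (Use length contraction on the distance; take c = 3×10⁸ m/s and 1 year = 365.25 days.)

Earth distance: d = v × t = 0.965c × 10 yr = 9.136×10¹⁶ m
γ = 3.813
d' = d/γ = 9.136×10¹⁶/3.813 = 2.396×10¹⁶ m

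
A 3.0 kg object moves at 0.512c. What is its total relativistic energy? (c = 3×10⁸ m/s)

γ = 1/√(1 - 0.512²) = 1.164
mc² = 3.0 × (3×10⁸)² = 2.700×10¹⁷ J
E = γmc² = 1.164 × 2.700×10¹⁷ = 3.143×10¹⁷ J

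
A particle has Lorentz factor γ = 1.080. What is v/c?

From γ = 1/√(1 - v²/c²):
1/γ² = 1/1.080² = 0.85734
v²/c² = 1 - 0.85734 = 0.14266
v/c = √(0.14266) = 0.3777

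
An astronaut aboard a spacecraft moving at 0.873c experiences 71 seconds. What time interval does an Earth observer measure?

Proper time Δt₀ = 71 seconds
γ = 1/√(1 - 0.873²) = 2.050
Δt = γΔt₀ = 2.050 × 71 = 145.6 seconds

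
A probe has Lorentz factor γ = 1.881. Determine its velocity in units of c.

From γ = 1/√(1 - v²/c²):
1/γ² = 1/1.881² = 0.2826
v²/c² = 1 - 0.2826 = 0.7174
v/c = √(0.7174) = 0.8470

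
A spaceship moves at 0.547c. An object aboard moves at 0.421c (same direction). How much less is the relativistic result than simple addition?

Classical: u' + v = 0.421 + 0.547 = 0.968c
Relativistic: u = (0.421 + 0.547)/(1 + 0.230287) = 0.968/1.230287 = 0.7868c
Difference: 0.968 - 0.7868 = 0.1812c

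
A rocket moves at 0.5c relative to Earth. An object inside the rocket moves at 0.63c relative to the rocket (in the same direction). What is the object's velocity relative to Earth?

u = (u' + v)/(1 + u'v/c²)
Numerator: 0.63 + 0.5 = 1.13
Denominator: 1 + 0.315 = 1.315
u = 1.13/1.315 = 0.8593c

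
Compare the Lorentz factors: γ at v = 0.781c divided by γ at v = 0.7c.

γ₁ = 1/√(1 - 0.781²) = 1.6012
γ₂ = 1/√(1 - 0.7²) = 1.4003
γ₁/γ₂ = 1.6012/1.4003 = 1.143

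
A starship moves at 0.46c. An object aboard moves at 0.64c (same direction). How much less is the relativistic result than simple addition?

Classical: u' + v = 0.64 + 0.46 = 1.1c
Relativistic: u = (0.64 + 0.46)/(1 + 0.2944) = 1.1/1.2944 = 0.8498c
Difference: 1.1 - 0.8498 = 0.2502c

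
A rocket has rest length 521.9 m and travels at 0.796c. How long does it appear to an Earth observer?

Proper length L₀ = 521.9 m
γ = 1/√(1 - 0.796²) = 1.652
L = L₀/γ = 521.9/1.652 = 315.9 m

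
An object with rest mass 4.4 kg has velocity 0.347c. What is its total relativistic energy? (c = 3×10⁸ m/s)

γ = 1/√(1 - 0.347²) = 1.06625
mc² = 4.4 × (3×10⁸)² = 3.960×10¹⁷ J
E = γmc² = 1.06625 × 3.960×10¹⁷ = 4.222×10¹⁷ J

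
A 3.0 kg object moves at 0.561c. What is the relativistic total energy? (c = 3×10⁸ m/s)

γ = 1/√(1 - 0.561²) = 1.208
mc² = 3.0 × (3×10⁸)² = 2.700×10¹⁷ J
E = γmc² = 1.208 × 2.700×10¹⁷ = 3.262×10¹⁷ J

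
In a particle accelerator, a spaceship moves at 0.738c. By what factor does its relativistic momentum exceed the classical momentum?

p_rel = γmv, p_class = mv
Ratio = γ = 1/√(1 - 0.738²)
= 1/√(0.455356) = 1.482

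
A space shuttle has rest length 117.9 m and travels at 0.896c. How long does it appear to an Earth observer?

Proper length L₀ = 117.9 m
γ = 1/√(1 - 0.896²) = 2.252
L = L₀/γ = 117.9/2.252 = 52.35 m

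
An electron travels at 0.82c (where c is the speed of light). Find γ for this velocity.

v/c = 0.82, so (v/c)² = 0.6724
1 - (v/c)² = 0.3276
γ = 1/√(0.3276) = 1.747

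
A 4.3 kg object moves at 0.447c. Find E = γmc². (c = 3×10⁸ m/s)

γ = 1/√(1 - 0.447²) = 1.1179
mc² = 4.3 × (3×10⁸)² = 3.870×10¹⁷ J
E = γmc² = 1.1179 × 3.870×10¹⁷ = 4.326×10¹⁷ J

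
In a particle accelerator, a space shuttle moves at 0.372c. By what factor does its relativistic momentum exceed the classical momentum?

p_rel = γmv, p_class = mv
Ratio = γ = 1/√(1 - 0.372²)
= 1/√(0.861616) = 1.077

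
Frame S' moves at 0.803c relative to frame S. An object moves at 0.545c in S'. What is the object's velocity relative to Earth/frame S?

u = (u' + v)/(1 + u'v/c²)
Numerator: 0.545 + 0.803 = 1.348
Denominator: 1 + 0.437635 = 1.437635
u = 1.348/1.437635 = 0.9377c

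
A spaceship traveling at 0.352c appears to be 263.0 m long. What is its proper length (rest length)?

Contracted length L = 263.0 m
γ = 1/√(1 - 0.352²) = 1.0684
L₀ = γL = 1.0684 × 263.0 = 281.0 m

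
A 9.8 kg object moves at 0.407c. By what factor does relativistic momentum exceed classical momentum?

p_rel = γmv, p_class = mv
Ratio = γ = 1/√(1 - 0.407²) = 1.095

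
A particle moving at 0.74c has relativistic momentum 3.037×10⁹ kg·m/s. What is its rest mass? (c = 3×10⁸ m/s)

γ = 1/√(1 - 0.74²) = 1.4868
v = 0.74 × 3×10⁸ = 2.220×10⁸ m/s
m = p/(γv) = 3.037×10⁹/(1.4868 × 2.220×10⁸) = 9.201 kg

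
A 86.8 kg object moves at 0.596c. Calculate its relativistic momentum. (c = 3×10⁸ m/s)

γ = 1/√(1 - 0.596²) = 1.2454
v = 0.596 × 3×10⁸ = 1.788×10⁸ m/s
p = γmv = 1.2454 × 86.8 × 1.788×10⁸ = 1.933×10¹⁰ kg·m/s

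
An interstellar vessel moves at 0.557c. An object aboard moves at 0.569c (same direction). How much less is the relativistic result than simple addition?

Classical: u' + v = 0.569 + 0.557 = 1.126c
Relativistic: u = (0.569 + 0.557)/(1 + 0.316933) = 1.126/1.316933 = 0.8550c
Difference: 1.126 - 0.8550 = 0.2710c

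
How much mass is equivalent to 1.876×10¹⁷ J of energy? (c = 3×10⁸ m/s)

From E = mc², we get m = E/c²
c² = (3×10⁸)² = 9×10¹⁶ m²/s²
m = 1.876×10¹⁷ / 9×10¹⁶ = 2.084 kg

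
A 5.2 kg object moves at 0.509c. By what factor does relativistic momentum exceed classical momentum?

p_rel = γmv, p_class = mv
Ratio = γ = 1/√(1 - 0.509²) = 1.162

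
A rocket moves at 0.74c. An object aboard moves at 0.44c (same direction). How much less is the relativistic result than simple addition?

Classical: u' + v = 0.44 + 0.74 = 1.18c
Relativistic: u = (0.44 + 0.74)/(1 + 0.3256) = 1.18/1.3256 = 0.8902c
Difference: 1.18 - 0.8902 = 0.2898c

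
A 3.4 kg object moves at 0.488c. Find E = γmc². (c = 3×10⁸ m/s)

γ = 1/√(1 - 0.488²) = 1.1457
mc² = 3.4 × (3×10⁸)² = 3.060×10¹⁷ J
E = γmc² = 1.1457 × 3.060×10¹⁷ = 3.506×10¹⁷ J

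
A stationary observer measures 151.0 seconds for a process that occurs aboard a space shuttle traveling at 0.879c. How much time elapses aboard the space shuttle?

Dilated time Δt = 151.0 seconds
γ = 1/√(1 - 0.879²) = 2.0972
Δt₀ = Δt/γ = 151.0/2.0972 = 72.00 seconds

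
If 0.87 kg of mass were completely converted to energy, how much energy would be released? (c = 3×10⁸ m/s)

Using E = mc²:
c² = (3×10⁸)² = 9×10¹⁶ m²/s²
E = 0.87 × 9×10¹⁶ = 7.830×10¹⁶ J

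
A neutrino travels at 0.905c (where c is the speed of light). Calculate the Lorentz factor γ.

v/c = 0.905, so (v/c)² = 0.819025
1 - (v/c)² = 0.180975
γ = 1/√(0.180975) = 2.351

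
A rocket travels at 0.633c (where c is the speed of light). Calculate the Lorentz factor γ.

v/c = 0.633, so (v/c)² = 0.400689
1 - (v/c)² = 0.599311
γ = 1/√(0.599311) = 1.292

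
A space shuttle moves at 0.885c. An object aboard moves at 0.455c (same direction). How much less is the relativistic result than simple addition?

Classical: u' + v = 0.455 + 0.885 = 1.34c
Relativistic: u = (0.455 + 0.885)/(1 + 0.402675) = 1.34/1.402675 = 0.9553c
Difference: 1.34 - 0.9553 = 0.3847c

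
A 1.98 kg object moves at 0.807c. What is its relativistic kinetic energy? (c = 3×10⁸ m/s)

γ = 1/√(1 - 0.807²) = 1.69333
γ - 1 = 0.69333
KE = (γ-1)mc² = 0.69333 × 1.98 × (3×10⁸)² = 1.236×10¹⁷ J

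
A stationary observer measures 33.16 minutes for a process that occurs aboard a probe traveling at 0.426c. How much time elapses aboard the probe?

Dilated time Δt = 33.16 minutes
γ = 1/√(1 - 0.426²) = 1.1053
Δt₀ = Δt/γ = 33.16/1.1053 = 30.00 minutes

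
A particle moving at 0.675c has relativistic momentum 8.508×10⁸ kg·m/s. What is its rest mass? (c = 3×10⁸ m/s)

γ = 1/√(1 - 0.675²) = 1.3553
v = 0.675 × 3×10⁸ = 2.025×10⁸ m/s
m = p/(γv) = 8.508×10⁸/(1.3553 × 2.025×10⁸) = 3.100 kg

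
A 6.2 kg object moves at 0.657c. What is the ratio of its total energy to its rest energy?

E = γmc², E₀ = mc²
E/E₀ = γ = 1/√(1 - 0.657²) = 1.326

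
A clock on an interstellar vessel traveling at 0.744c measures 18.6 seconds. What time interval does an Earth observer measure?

Proper time Δt₀ = 18.6 seconds
γ = 1/√(1 - 0.744²) = 1.497
Δt = γΔt₀ = 1.497 × 18.6 = 27.84 seconds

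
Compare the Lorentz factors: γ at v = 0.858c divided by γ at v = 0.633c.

γ₁ = 1/√(1 - 0.858²) = 1.947
γ₂ = 1/√(1 - 0.633²) = 1.292
γ₁/γ₂ = 1.947/1.292 = 1.507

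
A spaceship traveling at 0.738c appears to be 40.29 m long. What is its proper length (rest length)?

Contracted length L = 40.29 m
γ = 1/√(1 - 0.738²) = 1.482
L₀ = γL = 1.482 × 40.29 = 59.71 m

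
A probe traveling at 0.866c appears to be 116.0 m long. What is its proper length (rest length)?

Contracted length L = 116.0 m
γ = 1/√(1 - 0.866²) = 2.000
L₀ = γL = 2.000 × 116.0 = 232.0 m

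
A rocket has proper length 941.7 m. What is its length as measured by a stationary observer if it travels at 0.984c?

Proper length L₀ = 941.7 m
γ = 1/√(1 - 0.984²) = 5.613
L = L₀/γ = 941.7/5.613 = 167.8 m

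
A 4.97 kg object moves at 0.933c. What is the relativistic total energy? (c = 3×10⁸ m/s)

γ = 1/√(1 - 0.933²) = 2.779
mc² = 4.97 × (3×10⁸)² = 4.473×10¹⁷ J
E = γmc² = 2.779 × 4.473×10¹⁷ = 1.243×10¹⁸ J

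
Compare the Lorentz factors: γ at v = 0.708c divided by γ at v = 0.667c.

γ₁ = 1/√(1 - 0.708²) = 1.416
γ₂ = 1/√(1 - 0.667²) = 1.342
γ₁/γ₂ = 1.416/1.342 = 1.055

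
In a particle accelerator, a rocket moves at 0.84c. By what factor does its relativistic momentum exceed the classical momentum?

p_rel = γmv, p_class = mv
Ratio = γ = 1/√(1 - 0.84²)
= 1/√(0.2944) = 1.843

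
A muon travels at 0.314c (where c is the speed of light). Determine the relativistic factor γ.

v/c = 0.314, so (v/c)² = 0.098596
1 - (v/c)² = 0.901404
γ = 1/√(0.901404) = 1.053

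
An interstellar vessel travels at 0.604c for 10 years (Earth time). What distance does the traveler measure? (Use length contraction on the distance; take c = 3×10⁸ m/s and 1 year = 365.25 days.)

Earth distance: d = v × t = 0.604c × 10 yr = 5.7182×10¹⁶ m
γ = 1.2547
d' = d/γ = 5.7182×10¹⁶/1.2547 = 4.557×10¹⁶ m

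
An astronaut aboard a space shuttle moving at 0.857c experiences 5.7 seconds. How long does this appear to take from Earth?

Proper time Δt₀ = 5.7 seconds
γ = 1/√(1 - 0.857²) = 1.941
Δt = γΔt₀ = 1.941 × 5.7 = 11.06 seconds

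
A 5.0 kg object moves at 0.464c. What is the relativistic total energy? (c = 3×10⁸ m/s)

γ = 1/√(1 - 0.464²) = 1.1289
mc² = 5.0 × (3×10⁸)² = 4.500×10¹⁷ J
E = γmc² = 1.1289 × 4.500×10¹⁷ = 5.080×10¹⁷ J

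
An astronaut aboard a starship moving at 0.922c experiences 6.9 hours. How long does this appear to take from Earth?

Proper time Δt₀ = 6.9 hours
γ = 1/√(1 - 0.922²) = 2.583
Δt = γΔt₀ = 2.583 × 6.9 = 17.82 hours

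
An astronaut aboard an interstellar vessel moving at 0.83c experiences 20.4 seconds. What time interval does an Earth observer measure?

Proper time Δt₀ = 20.4 seconds
γ = 1/√(1 - 0.83²) = 1.79287
Δt = γΔt₀ = 1.79287 × 20.4 = 36.57 seconds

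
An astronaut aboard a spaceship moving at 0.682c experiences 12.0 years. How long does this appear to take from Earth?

Proper time Δt₀ = 12.0 years
γ = 1/√(1 - 0.682²) = 1.3673
Δt = γΔt₀ = 1.3673 × 12.0 = 16.41 years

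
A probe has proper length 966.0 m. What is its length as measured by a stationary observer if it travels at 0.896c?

Proper length L₀ = 966.0 m
γ = 1/√(1 - 0.896²) = 2.252
L = L₀/γ = 966.0/2.252 = 429.0 m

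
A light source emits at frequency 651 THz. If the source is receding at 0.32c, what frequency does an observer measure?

β = v/c = 0.32
(1-β)/(1+β) = 0.68/1.32 = 0.51515
Doppler factor = √(0.51515) = 0.7177
f_obs = 651 × 0.7177 = 467.2 THz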